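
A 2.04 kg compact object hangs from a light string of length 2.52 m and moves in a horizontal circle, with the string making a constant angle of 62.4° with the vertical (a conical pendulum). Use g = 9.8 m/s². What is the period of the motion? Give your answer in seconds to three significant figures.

r = L sinθ = 2.233 m. From T sinθ = mω²r and T cosθ = mg: tanθ = ω²r/g, so ω² = g tanθ / r = g/(L cosθ).
ω = √(g/(L cosθ)) = √(9.8/(2.52 × 0.4633)) = √8.394 = 2.897 rad/s.
Period = 2π/ω = 2.169 s.

2.17 s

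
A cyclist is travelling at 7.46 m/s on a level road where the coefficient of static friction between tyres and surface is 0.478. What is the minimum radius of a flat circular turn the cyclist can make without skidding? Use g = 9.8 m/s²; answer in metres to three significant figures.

At the limit, μ_s m g = m v²/r, so r_min = v²/(μ_s g) = (7.46)²/(0.478 × 9.8) = 55.65/4.684 = 11.88 m.

11.9 m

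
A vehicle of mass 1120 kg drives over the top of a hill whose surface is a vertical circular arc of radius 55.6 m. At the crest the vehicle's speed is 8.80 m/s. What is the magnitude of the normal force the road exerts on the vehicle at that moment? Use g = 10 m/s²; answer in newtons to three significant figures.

9640 N

At the crest the centripetal acceleration points downward (toward the centre of the arc), so mg − N = mv²/r.
N = m(g − v²/r) = 1120 × (10.0 − (8.80)²/55.6) = 1120 × (10.0 − 1.393) = 1120 × 8.607 = 9640 N.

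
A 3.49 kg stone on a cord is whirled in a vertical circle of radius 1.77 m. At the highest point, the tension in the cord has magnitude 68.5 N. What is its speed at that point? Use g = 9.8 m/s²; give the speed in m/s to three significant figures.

7.22 m/s

At the top, T + mg = mv²/r, so v = √(r(T/m + g)) = √(1.77 × (68.5/3.49 + 9.8)) = √(1.77 × 29.43) = √52.09 = 7.217 m/s.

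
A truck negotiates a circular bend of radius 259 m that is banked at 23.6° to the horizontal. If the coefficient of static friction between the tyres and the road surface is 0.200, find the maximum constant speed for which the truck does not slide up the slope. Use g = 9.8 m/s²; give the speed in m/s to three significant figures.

At the maximum speed, friction acts down the slope at its limiting value f = μN. Radially (horizontal, toward centre): N sinθ + μN cosθ = mv²/r. Vertically: N cosθ − μN sinθ = mg.
Dividing: v² = r g (sinθ + μcosθ)/(cosθ − μsinθ).
sinθ + μcosθ = 0.4003 + 0.200×0.9164 = 0.5836; cosθ − μsinθ = 0.9164 − 0.200×0.4003 = 0.8363.
v² = 259 × 9.8 × 0.5836/0.8363 = 1771 m²/s², so v = 42.09 m/s.

42.1 m/s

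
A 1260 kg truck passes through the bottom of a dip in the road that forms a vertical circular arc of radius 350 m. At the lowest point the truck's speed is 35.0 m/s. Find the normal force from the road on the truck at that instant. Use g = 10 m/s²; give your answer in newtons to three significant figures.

At the lowest point, N points up (toward the centre) and the weight mg points down (away from the centre), so the net inward force is N − mg = mv²/r.
N = m(v²/r + g) = 1260 × ((35.0)²/350 + 10.0) = 1260 × (3.500 + 10.0) = 1260 × 13.50 = 17010 N.

17000 N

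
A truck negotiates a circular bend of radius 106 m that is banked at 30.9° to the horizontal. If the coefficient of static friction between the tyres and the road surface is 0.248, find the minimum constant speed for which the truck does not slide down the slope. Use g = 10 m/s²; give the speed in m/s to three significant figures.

At the minimum speed, friction acts up the slope at its limiting value f = μN. Radially (horizontal, toward centre): N sinθ − μN cosθ = mv²/r. Vertically: N cosθ + μN sinθ = mg.
Dividing: v² = r g (sinθ − μcosθ)/(cosθ + μsinθ).
sinθ − μcosθ = 0.5135 − 0.248×0.8581 = 0.3007; cosθ + μsinθ = 0.8581 + 0.248×0.5135 = 0.9854.
v² = 106 × 10.0 × 0.3007/0.9854 = 323.5 m²/s², so v = 17.99 m/s.

18.0 m/s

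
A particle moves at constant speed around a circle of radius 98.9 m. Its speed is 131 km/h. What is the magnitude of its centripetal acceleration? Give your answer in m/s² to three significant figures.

v = 131 km/h = 131/3.6 = 36.39 m/s.
a_c = v²/r = (36.39)²/98.9 = 1324/98.9 = 13.39 m/s².

13.4 m/s²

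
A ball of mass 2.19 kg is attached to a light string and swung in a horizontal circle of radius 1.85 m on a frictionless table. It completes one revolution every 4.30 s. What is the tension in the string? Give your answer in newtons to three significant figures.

v = 2πr/T = 2π × 1.85/4.30 = 2.703 m/s.
The tension is the only horizontal force, so it supplies the full centripetal force: T = m v²/r = 2.19 × (2.703)²/1.85 = 2.19 × 7.307/1.85 = 8.650 N.

8.65 N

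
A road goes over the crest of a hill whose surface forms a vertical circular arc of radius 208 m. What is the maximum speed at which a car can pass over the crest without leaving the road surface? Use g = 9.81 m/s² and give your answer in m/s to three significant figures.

45.2 m/s

At the crest the centre of the circle is below the car, so the net downward (centripetal) force is mg − N = mv²/r.
The car leaves the road when N → 0, giving v_max = √(g r) = √(9.81 × 208) = 45.17 m/s.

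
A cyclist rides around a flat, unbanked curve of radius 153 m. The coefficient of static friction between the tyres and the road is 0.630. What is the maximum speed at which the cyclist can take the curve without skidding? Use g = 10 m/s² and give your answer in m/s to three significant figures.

The only inward force on a level bend is static friction, so at the limit f_s = μ_s N = μ_s m g = m v²/r.
Mass cancels: v_max = √(μ_s g r) = √(0.630 × 10.0 × 153) = √963.9 = 31.05 m/s.

31.0 m/s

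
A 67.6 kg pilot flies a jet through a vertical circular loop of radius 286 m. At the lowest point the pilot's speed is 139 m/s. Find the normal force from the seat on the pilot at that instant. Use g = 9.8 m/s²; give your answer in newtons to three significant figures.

At the lowest point, N points up (toward the centre) and the weight mg points down (away from the centre), so the net inward force is N − mg = mv²/r.
N = m(v²/r + g) = 67.6 × ((139)²/286 + 9.8) = 67.6 × (67.56 + 9.8) = 67.6 × 77.36 = 5229 N.

5230 N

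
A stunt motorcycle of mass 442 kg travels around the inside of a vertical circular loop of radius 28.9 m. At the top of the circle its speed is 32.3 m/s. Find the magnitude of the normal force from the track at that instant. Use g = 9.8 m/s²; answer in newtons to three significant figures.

11600 N

At the top, both N and the weight mg point inward (toward the centre), so N + mg = mv²/r.
N = m(v²/r − g) = 442 × ((32.3)²/28.9 − 9.8) = 442 × (36.10 − 9.8) = 442 × 26.30 = 11620 N.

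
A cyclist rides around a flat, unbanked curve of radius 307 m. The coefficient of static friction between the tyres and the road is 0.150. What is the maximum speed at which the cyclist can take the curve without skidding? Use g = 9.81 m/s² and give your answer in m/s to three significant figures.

21.3 m/s

Friction provides the centripetal force on a flat curve. At maximum speed it is at its limiting value: μ_s m g = m v²/r.
Mass cancels: v_max = √(μ_s g r) = √(0.150 × 9.81 × 307) = √451.8 = 21.25 m/s.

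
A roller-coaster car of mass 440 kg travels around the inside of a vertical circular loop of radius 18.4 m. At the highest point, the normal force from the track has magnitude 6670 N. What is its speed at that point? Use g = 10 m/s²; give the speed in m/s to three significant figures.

At the top, N + mg = mv²/r, so v = √(r(N/m + g)) = √(18.4 × (6670/440 + 10.0)) = √(18.4 × 25.16) = √462.9 = 21.52 m/s.

21.5 m/s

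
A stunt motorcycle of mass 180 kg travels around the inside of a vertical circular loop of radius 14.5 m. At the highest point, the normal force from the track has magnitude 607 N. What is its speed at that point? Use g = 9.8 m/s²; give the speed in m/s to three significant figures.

At the top, N + mg = mv²/r, so v = √(r(N/m + g)) = √(14.5 × (607/180 + 9.8)) = √(14.5 × 13.17) = √191.0 = 13.82 m/s.

13.8 m/s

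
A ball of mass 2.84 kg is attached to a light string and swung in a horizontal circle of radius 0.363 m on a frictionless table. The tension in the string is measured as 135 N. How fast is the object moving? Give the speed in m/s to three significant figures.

T = m v²/r ⇒ v = √(T r / m) = √(135 × 0.363 / 2.84) = √17.26 = 4.154 m/s.

4.15 m/s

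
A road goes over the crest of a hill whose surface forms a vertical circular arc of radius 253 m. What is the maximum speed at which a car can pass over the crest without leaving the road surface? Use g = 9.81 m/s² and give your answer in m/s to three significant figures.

49.8 m/s

At the crest the centre of the circle is below the car, so the net downward (centripetal) force is mg − N = mv²/r.
The car leaves the road when N → 0, giving v_max = √(g r) = √(9.81 × 253) = 49.82 m/s.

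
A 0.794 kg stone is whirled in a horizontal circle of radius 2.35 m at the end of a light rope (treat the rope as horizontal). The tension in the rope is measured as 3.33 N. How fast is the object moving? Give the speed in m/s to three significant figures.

T = m v²/r ⇒ v = √(T r / m) = √(3.33 × 2.35 / 0.794) = √9.856 = 3.139 m/s.

3.14 m/s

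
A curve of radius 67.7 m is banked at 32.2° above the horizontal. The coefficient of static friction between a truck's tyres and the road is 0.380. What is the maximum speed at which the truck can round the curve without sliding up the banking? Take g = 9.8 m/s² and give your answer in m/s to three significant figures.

29.7 m/s

At the maximum speed, friction acts down the slope at its limiting value f = μN. Radially (horizontal, toward centre): N sinθ + μN cosθ = mv²/r. Vertically: N cosθ − μN sinθ = mg.
Dividing: v² = r g (sinθ + μcosθ)/(cosθ − μsinθ).
sinθ + μcosθ = 0.5329 + 0.380×0.8462 = 0.8544; cosθ − μsinθ = 0.8462 − 0.380×0.5329 = 0.6437.
v² = 67.7 × 9.8 × 0.8544/0.6437 = 880.7 m²/s², so v = 29.68 m/s.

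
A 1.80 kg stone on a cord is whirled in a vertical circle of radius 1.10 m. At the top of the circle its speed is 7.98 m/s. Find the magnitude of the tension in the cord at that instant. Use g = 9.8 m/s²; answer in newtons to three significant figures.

At the top, both T and the weight mg point inward (toward the centre), so T + mg = mv²/r.
T = m(v²/r − g) = 1.80 × ((7.98)²/1.10 − 9.8) = 1.80 × (57.89 − 9.8) = 1.80 × 48.09 = 86.56 N.

86.6 N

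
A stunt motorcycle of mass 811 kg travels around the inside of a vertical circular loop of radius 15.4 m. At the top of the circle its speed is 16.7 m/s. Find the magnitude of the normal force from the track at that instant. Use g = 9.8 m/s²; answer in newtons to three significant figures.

6740 N

At the top, both N and the weight mg point inward (toward the centre), so N + mg = mv²/r.
N = m(v²/r − g) = 811 × ((16.7)²/15.4 − 9.8) = 811 × (18.11 − 9.8) = 811 × 8.310 = 6739 N.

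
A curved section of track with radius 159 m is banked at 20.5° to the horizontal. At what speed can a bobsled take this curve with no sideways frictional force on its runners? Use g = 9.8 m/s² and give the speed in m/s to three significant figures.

On a frictionless banked curve, N sinθ = mv²/r and N cosθ = mg, so tanθ = v²/(rg).
v = √(r g tanθ) = √(159 × 9.8 × tan 20.5°) = √(159 × 9.8 × 0.3739) = √582.6 = 24.14 m/s.

24.1 m/s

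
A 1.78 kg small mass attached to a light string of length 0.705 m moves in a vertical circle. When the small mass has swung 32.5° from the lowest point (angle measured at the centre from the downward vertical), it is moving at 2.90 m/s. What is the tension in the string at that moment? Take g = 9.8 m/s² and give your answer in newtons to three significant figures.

35.9 N

Take the radial direction toward the centre of the circle as positive. The component of the weight along the string toward the centre is −mg cos φ (φ measured from the bottom), so Newton's second law along the string gives T − mg cos φ = m v²/r.
cos 32.5° = 0.8434, so T = m(v²/r + g cos φ) = 1.78 × ((2.90)²/0.705 + 9.8 × 0.8434) = 1.78 × (11.93 + (8.265)) = 1.78 × 20.19 = 35.95 N.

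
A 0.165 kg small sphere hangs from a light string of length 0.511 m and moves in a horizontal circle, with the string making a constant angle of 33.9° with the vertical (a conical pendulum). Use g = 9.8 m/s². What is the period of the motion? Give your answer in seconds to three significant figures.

r = L sinθ = 0.2850 m. From T sinθ = mω²r and T cosθ = mg: tanθ = ω²r/g, so ω² = g tanθ / r = g/(L cosθ).
ω = √(g/(L cosθ)) = √(9.8/(0.511 × 0.8300)) = √23.11 = 4.807 rad/s.
Period = 2π/ω = 1.307 s.

1.31 s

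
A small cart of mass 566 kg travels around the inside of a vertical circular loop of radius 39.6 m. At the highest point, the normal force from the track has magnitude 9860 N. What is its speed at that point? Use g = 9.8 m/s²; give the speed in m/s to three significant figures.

At the top, N + mg = mv²/r, so v = √(r(N/m + g)) = √(39.6 × (9860/566 + 9.8)) = √(39.6 × 27.22) = √1078 = 32.83 m/s.

32.8 m/s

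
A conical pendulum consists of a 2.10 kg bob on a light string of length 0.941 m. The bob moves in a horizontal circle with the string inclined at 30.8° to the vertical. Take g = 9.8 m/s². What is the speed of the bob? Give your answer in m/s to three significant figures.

The radius of the circle is r = L sinθ = 0.941 × sin 30.8° = 0.4818 m.
Horizontally T sinθ = mv²/r and vertically T cosθ = mg, so tanθ = v²/(rg).
v = √(r g tanθ) = √(0.4818 × 9.8 × 0.5961) = √2.815 = 1.678 m/s.

1.68 m/s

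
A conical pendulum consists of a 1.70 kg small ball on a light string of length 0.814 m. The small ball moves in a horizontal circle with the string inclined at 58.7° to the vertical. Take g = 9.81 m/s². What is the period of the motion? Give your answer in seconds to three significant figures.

1.30 s

r = L sinθ = 0.6955 m. From T sinθ = mω²r and T cosθ = mg: tanθ = ω²r/g, so ω² = g tanθ / r = g/(L cosθ).
ω = √(g/(L cosθ)) = √(9.81/(0.814 × 0.5195)) = √23.20 = 4.816 rad/s.
Period = 2π/ω = 1.305 s.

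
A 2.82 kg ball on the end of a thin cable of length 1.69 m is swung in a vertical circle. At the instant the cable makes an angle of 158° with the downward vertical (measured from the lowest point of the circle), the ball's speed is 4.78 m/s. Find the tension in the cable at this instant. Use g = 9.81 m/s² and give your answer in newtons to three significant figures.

Take the radial direction toward the centre of the circle as positive. The component of the weight along the string toward the centre is −mg cos φ (φ measured from the bottom), so Newton's second law along the string gives T − mg cos φ = m v²/r.
cos 158° = -0.9272, so T = m(v²/r + g cos φ) = 2.82 × ((4.78)²/1.69 + 9.81 × -0.9272) = 2.82 × (13.52 + (-9.096)) = 2.82 × 4.424 = 12.48 N.

12.5 N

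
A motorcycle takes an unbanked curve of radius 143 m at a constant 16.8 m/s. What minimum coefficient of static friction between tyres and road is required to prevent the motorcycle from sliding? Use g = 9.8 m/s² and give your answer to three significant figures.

0.201

Friction provides the centripetal force: μ_s m g = m v²/r, so μ_s = v²/(g r) = (16.80)²/(9.8 × 143) = 282.2/1401 = 0.2014.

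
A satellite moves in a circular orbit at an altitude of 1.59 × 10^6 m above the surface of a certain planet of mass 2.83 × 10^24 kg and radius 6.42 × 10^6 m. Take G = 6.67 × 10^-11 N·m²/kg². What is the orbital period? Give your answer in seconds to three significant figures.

10400 s

r = R + h = 6.42 × 10^6 + 1.59 × 10^6 = 8.010 × 10^6 m. Gravity provides the centripetal force: G M m / r² = m v² / r ⇒ v = √(GM/r) = 4854 m/s.
T = 2πr/v = 2π × 8.010 × 10^6 / 4854 = 10370 s.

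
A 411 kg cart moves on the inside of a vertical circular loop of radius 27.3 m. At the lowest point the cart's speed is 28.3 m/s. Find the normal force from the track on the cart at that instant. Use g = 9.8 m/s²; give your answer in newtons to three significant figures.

At the lowest point, N points up (toward the centre) and the weight mg points down (away from the centre), so the net inward force is N − mg = mv²/r.
N = m(v²/r + g) = 411 × ((28.3)²/27.3 + 9.8) = 411 × (29.34 + 9.8) = 411 × 39.14 = 16090 N.

16100 N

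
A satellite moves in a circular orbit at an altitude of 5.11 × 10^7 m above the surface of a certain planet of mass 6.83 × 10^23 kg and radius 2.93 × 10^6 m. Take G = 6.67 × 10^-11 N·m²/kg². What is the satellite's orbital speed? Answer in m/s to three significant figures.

Orbital radius r = R + h = 2.93 × 10^6 + 5.11 × 10^7 = 5.403 × 10^7 m.
Gravity supplies the centripetal force: G M m / r² = m v² / r, so v = √(GM/r).
v = √(6.67 × 10^-11 × 6.83 × 10^23 / 5.403 × 10^7) = √(843200) = 918.2 m/s.

918 m/s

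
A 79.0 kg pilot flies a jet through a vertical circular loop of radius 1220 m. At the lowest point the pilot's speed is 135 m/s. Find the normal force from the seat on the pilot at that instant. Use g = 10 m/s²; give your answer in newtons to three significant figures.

At the lowest point, N points up (toward the centre) and the weight mg points down (away from the centre), so the net inward force is N − mg = mv²/r.
N = m(v²/r + g) = 79.0 × ((135)²/1220 + 10.0) = 79.0 × (14.94 + 10.0) = 79.0 × 24.94 = 1970 N.

1970 N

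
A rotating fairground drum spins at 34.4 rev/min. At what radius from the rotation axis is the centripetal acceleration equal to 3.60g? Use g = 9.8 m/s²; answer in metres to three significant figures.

ω = 34.4 rev/min × 2π/60 = 3.602 rad/s.
a_c = ω²r = 3.60g ⇒ r = 3.60 × 9.8 / (3.602)² = 35.28/12.98 = 2.719 m.

2.72 m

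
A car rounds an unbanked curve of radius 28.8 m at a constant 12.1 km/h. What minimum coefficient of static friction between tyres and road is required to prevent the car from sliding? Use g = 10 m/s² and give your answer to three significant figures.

0.0392

v = 12.1/3.6 = 3.361 m/s.
Friction provides the centripetal force: μ_s m g = m v²/r, so μ_s = v²/(g r) = (3.361)²/(10.0 × 28.8) = 11.30/288.0 = 0.03923.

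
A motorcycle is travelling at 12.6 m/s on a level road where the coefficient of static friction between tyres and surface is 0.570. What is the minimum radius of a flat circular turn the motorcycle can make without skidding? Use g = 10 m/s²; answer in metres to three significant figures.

27.9 m

At the limit, μ_s m g = m v²/r, so r_min = v²/(μ_s g) = (12.6)²/(0.570 × 10.0) = 158.8/5.700 = 27.85 m.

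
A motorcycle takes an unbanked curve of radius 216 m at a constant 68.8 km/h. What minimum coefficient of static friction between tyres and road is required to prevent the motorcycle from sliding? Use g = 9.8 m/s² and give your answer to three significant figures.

0.173

v = 68.8/3.6 = 19.11 m/s.
Friction provides the centripetal force: μ_s m g = m v²/r, so μ_s = v²/(g r) = (19.11)²/(9.8 × 216) = 365.2/2117 = 0.1725.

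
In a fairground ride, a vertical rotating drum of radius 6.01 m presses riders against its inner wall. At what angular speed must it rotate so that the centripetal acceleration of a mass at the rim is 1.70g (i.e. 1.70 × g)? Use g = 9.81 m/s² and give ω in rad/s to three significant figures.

Centripetal acceleration a_c = ω²r. Setting ω²r = 1.70g:
ω = √(1.70g / r) = √(1.70 × 9.81 / 6.01) = √2.775 = 1.666 rad/s.

1.67 rad/s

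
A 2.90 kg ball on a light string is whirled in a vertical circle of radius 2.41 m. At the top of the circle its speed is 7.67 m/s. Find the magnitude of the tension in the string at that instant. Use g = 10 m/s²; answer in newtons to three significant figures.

41.8 N

At the top, both T and the weight mg point inward (toward the centre), so T + mg = mv²/r.
T = m(v²/r − g) = 2.90 × ((7.67)²/2.41 − 10.0) = 2.90 × (24.41 − 10.0) = 2.90 × 14.41 = 41.79 N.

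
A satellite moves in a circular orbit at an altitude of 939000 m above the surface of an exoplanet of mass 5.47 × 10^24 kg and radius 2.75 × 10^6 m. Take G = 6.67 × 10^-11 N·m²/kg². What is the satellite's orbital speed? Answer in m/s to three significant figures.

Orbital radius r = R + h = 2.75 × 10^6 + 939000 = 3.689 × 10^6 m.
Gravity supplies the centripetal force: G M m / r² = m v² / r, so v = √(GM/r).
v = √(6.67 × 10^-11 × 5.47 × 10^24 / 3.689 × 10^6) = √(9.890 × 10^7) = 9945 m/s.

9940 m/s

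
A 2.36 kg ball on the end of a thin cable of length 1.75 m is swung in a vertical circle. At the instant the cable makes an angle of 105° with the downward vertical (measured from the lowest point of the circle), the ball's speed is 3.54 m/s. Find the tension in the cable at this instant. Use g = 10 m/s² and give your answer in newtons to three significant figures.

10.8 N

Take the radial direction toward the centre of the circle as positive. The component of the weight along the string toward the centre is −mg cos φ (φ measured from the bottom), so Newton's second law along the string gives T − mg cos φ = m v²/r.
cos 105° = -0.2588, so T = m(v²/r + g cos φ) = 2.36 × ((3.54)²/1.75 + 10.0 × -0.2588) = 2.36 × (7.161 + (-2.588)) = 2.36 × 4.573 = 10.79 N.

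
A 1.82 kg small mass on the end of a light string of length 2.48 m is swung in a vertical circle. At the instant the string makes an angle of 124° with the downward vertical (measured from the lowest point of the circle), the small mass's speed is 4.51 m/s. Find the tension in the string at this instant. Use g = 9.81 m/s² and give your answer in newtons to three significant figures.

4.94 N

Take the radial direction toward the centre of the circle as positive. The component of the weight along the string toward the centre is −mg cos φ (φ measured from the bottom), so Newton's second law along the string gives T − mg cos φ = m v²/r.
cos 124° = -0.5592, so T = m(v²/r + g cos φ) = 1.82 × ((4.51)²/2.48 + 9.81 × -0.5592) = 1.82 × (8.202 + (-5.486)) = 1.82 × 2.716 = 4.943 N.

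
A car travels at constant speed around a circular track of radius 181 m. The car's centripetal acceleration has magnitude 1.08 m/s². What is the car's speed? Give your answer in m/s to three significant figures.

a_c = v²/r ⇒ v = √(a_c · r) = √(1.08 × 181) = √195.5 = 13.98 m/s.

14.0 m/s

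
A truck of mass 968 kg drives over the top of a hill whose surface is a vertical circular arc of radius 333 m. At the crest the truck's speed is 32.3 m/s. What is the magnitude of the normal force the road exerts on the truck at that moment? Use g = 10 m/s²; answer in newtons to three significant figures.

At the crest the centripetal acceleration points downward (toward the centre of the arc), so mg − N = mv²/r.
N = m(g − v²/r) = 968 × (10.0 − (32.3)²/333) = 968 × (10.0 − 3.133) = 968 × 6.867 = 6647 N.

6650 N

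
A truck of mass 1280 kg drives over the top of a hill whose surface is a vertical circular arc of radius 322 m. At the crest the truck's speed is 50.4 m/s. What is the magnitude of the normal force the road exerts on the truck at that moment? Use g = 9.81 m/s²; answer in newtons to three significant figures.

2460 N

At the crest the centripetal acceleration points downward (toward the centre of the arc), so mg − N = mv²/r.
N = m(g − v²/r) = 1280 × (9.81 − (50.4)²/322) = 1280 × (9.81 − 7.889) = 1280 × 1.921 = 2459 N.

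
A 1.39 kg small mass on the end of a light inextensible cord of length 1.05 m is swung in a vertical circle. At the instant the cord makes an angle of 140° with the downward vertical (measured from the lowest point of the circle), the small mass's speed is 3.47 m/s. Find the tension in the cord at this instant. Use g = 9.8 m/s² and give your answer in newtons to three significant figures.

Take the radial direction toward the centre of the circle as positive. The component of the weight along the string toward the centre is −mg cos φ (φ measured from the bottom), so Newton's second law along the string gives T − mg cos φ = m v²/r.
cos 140° = -0.7660, so T = m(v²/r + g cos φ) = 1.39 × ((3.47)²/1.05 + 9.8 × -0.7660) = 1.39 × (11.47 + (-7.507)) = 1.39 × 3.960 = 5.505 N.

5.50 N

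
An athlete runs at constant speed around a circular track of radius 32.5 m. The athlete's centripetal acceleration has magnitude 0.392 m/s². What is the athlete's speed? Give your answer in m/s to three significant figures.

3.57 m/s

a_c = v²/r ⇒ v = √(a_c · r) = √(0.392 × 32.5) = √12.74 = 3.569 m/s.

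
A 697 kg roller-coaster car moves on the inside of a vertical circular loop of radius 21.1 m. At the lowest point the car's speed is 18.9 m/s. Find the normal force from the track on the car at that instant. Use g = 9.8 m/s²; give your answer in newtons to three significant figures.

At the lowest point, N points up (toward the centre) and the weight mg points down (away from the centre), so the net inward force is N − mg = mv²/r.
N = m(v²/r + g) = 697 × ((18.9)²/21.1 + 9.8) = 697 × (16.93 + 9.8) = 697 × 26.73 = 18630 N.

18600 N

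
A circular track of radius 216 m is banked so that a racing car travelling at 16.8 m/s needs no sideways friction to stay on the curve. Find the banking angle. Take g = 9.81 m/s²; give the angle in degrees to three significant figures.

For a frictionless banked turn: horizontally N sinθ = mv²/r and vertically N cosθ = mg.
Dividing: tanθ = v²/(r g) = (16.8)²/(216 × 9.81) = 282.2/2119 = 0.1332.
θ = arctan(0.1332) = 7.587°.

7.59°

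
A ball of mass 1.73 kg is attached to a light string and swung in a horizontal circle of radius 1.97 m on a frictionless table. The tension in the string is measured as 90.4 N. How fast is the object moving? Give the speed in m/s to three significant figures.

T = m v²/r ⇒ v = √(T r / m) = √(90.4 × 1.97 / 1.73) = √102.9 = 10.15 m/s.

10.1 m/s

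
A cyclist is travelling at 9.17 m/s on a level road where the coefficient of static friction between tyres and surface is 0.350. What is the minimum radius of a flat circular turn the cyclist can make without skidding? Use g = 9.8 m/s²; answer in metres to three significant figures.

24.5 m

At the limit, μ_s m g = m v²/r, so r_min = v²/(μ_s g) = (9.17)²/(0.350 × 9.8) = 84.09/3.430 = 24.52 m.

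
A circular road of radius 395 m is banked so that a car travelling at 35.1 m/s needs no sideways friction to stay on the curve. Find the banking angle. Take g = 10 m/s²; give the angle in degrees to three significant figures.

17.3°

For a frictionless banked turn: horizontally N sinθ = mv²/r and vertically N cosθ = mg.
Dividing: tanθ = v²/(r g) = (35.1)²/(395 × 10.0) = 1232/3950 = 0.3119.
θ = arctan(0.3119) = 17.32°.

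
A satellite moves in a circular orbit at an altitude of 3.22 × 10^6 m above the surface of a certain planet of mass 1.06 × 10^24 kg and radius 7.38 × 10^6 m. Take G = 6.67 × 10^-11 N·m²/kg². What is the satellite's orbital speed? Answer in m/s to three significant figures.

2580 m/s

Orbital radius r = R + h = 7.38 × 10^6 + 3.22 × 10^6 = 1.060 × 10^7 m.
Gravity supplies the centripetal force: G M m / r² = m v² / r, so v = √(GM/r).
v = √(6.67 × 10^-11 × 1.06 × 10^24 / 1.060 × 10^7) = √(6.670 × 10^6) = 2583 m/s.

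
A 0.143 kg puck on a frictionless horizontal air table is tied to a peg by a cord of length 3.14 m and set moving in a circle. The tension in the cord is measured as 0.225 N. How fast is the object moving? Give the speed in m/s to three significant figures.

T = m v²/r ⇒ v = √(T r / m) = √(0.225 × 3.14 / 0.143) = √4.941 = 2.223 m/s.

2.22 m/s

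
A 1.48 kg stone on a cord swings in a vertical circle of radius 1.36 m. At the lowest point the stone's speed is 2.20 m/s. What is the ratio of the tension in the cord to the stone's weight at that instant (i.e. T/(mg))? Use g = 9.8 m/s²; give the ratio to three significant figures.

At the bottom, T − mg = mv²/r, so T = m(v²/r + g) and T/(mg) = v²/(rg) + 1 = (2.20)²/(1.36 × 9.8) + 1 = 0.3631 + 1 = 1.363.

1.36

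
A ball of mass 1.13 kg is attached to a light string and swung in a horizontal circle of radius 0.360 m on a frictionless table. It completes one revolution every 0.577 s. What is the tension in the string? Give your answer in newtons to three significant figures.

48.2 N

v = 2πr/T = 2π × 0.360/0.577 = 3.920 m/s.
The tension is the only horizontal force, so it supplies the full centripetal force: T = m v²/r = 1.13 × (3.920)²/0.360 = 1.13 × 15.37/0.360 = 48.24 N.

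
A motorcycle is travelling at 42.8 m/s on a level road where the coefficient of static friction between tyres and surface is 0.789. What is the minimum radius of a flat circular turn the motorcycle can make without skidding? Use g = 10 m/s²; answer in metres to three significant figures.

232 m

At the limit, μ_s m g = m v²/r, so r_min = v²/(μ_s g) = (42.8)²/(0.789 × 10.0) = 1832/7.890 = 232.2 m.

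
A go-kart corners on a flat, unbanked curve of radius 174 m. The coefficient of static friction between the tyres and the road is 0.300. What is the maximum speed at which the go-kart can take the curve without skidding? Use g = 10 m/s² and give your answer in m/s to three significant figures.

Friction provides the centripetal force on a flat curve. At maximum speed it is at its limiting value: μ_s m g = m v²/r.
Mass cancels: v_max = √(μ_s g r) = √(0.300 × 10.0 × 174) = √522.0 = 22.85 m/s.

22.8 m/s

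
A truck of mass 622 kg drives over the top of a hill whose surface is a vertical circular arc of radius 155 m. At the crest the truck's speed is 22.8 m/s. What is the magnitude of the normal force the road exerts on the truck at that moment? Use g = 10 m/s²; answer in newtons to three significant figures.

4130 N

At the crest the centripetal acceleration points downward (toward the centre of the arc), so mg − N = mv²/r.
N = m(g − v²/r) = 622 × (10.0 − (22.8)²/155) = 622 × (10.0 − 3.354) = 622 × 6.646 = 4134 N.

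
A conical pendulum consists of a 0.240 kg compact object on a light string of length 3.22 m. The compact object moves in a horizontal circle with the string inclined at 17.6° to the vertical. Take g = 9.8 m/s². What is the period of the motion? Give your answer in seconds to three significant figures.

r = L sinθ = 0.9736 m. From T sinθ = mω²r and T cosθ = mg: tanθ = ω²r/g, so ω² = g tanθ / r = g/(L cosθ).
ω = √(g/(L cosθ)) = √(9.8/(3.22 × 0.9532)) = √3.193 = 1.787 rad/s.
Period = 2π/ω = 3.516 s.

3.52 s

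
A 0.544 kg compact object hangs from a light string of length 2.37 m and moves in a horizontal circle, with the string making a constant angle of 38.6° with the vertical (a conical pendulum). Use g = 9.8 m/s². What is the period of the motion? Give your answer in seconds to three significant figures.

r = L sinθ = 1.479 m. From T sinθ = mω²r and T cosθ = mg: tanθ = ω²r/g, so ω² = g tanθ / r = g/(L cosθ).
ω = √(g/(L cosθ)) = √(9.8/(2.37 × 0.7815)) = √5.291 = 2.300 rad/s.
Period = 2π/ω = 2.732 s.

2.73 s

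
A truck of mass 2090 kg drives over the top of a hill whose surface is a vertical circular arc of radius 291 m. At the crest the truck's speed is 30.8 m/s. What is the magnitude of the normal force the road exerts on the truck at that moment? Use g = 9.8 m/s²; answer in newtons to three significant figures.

13700 N

At the crest the centripetal acceleration points downward (toward the centre of the arc), so mg − N = mv²/r.
N = m(g − v²/r) = 2090 × (9.8 − (30.8)²/291) = 2090 × (9.8 − 3.260) = 2090 × 6.540 = 13670 N.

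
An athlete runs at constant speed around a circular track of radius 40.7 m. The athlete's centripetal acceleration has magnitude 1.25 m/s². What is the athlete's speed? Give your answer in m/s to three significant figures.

a_c = v²/r ⇒ v = √(a_c · r) = √(1.25 × 40.7) = √50.88 = 7.133 m/s.

7.13 m/s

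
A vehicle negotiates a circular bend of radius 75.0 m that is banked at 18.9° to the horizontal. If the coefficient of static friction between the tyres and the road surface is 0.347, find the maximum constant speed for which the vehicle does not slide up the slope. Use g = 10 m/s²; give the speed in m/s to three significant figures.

24.2 m/s

At the maximum speed, friction acts down the slope at its limiting value f = μN. Radially (horizontal, toward centre): N sinθ + μN cosθ = mv²/r. Vertically: N cosθ − μN sinθ = mg.
Dividing: v² = r g (sinθ + μcosθ)/(cosθ − μsinθ).
sinθ + μcosθ = 0.3239 + 0.347×0.9461 = 0.6522; cosθ − μsinθ = 0.9461 − 0.347×0.3239 = 0.8337.
v² = 75.0 × 10.0 × 0.6522/0.8337 = 586.7 m²/s², so v = 24.22 m/s.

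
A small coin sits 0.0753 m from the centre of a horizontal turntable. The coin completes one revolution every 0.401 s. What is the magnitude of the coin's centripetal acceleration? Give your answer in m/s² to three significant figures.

v = 2πr/T = 2π × 0.0753/0.401 = 1.180 m/s.
a_c = v²/r = (1.180)²/0.0753 = 1.392/0.0753 = 18.49 m/s².

18.5 m/s²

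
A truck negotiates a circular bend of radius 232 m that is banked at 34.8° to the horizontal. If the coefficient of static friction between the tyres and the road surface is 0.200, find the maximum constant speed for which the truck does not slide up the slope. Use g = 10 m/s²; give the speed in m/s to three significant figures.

At the maximum speed, friction acts down the slope at its limiting value f = μN. Radially (horizontal, toward centre): N sinθ + μN cosθ = mv²/r. Vertically: N cosθ − μN sinθ = mg.
Dividing: v² = r g (sinθ + μcosθ)/(cosθ − μsinθ).
sinθ + μcosθ = 0.5707 + 0.200×0.8211 = 0.7349; cosθ − μsinθ = 0.8211 − 0.200×0.5707 = 0.7070.
v² = 232 × 10.0 × 0.7349/0.7070 = 2412 m²/s², so v = 49.11 m/s.

49.1 m/s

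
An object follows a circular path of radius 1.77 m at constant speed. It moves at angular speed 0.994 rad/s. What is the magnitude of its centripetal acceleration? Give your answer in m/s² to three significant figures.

1.75 m/s²

v = ωr = 0.994 × 1.77 = 1.759 m/s.
a_c = v²/r = (1.759)²/1.77 = 3.095/1.77 = 1.749 m/s².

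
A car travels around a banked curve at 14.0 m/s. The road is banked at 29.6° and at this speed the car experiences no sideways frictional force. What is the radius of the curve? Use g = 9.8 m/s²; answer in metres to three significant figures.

Frictionless banking: tanθ = v²/(rg), so r = v²/(g tanθ).
r = (14.0)²/(9.8 × tan 29.6°) = 196.0/(9.8 × 0.5681) = 196.0/5.567 = 35.21 m.

35.2 m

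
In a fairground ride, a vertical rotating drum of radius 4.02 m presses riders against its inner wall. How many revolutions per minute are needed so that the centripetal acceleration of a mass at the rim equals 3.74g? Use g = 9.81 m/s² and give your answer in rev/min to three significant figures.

Require ω²r = 3.74g, so ω = √(3.74 × 9.81/4.02) = 3.021 rad/s.
In rev/min: ω × 60/(2π) = 3.021 × 60/(2π) = 28.85 rev/min.

28.8 rev/min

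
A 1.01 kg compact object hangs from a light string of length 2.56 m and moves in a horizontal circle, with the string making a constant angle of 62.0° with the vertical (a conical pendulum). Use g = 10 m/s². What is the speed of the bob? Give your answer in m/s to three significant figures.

6.52 m/s

The radius of the circle is r = L sinθ = 2.56 × sin 62.0° = 2.260 m.
Horizontally T sinθ = mv²/r and vertically T cosθ = mg, so tanθ = v²/(rg).
v = √(r g tanθ) = √(2.260 × 10.0 × 1.881) = √42.51 = 6.520 m/s.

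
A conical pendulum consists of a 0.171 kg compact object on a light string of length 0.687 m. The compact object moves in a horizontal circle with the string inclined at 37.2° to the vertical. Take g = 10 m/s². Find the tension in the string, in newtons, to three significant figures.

Vertically the bob has no acceleration, so T cosθ = mg.
T = mg/cosθ = 0.171 × 10.0 / cos 37.2° = 1.710/0.7965 = 2.147 N.

2.15 N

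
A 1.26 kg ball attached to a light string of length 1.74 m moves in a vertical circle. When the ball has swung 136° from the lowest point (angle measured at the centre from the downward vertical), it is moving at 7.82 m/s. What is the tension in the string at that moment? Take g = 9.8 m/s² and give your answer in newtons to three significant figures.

35.4 N

Take the radial direction toward the centre of the circle as positive. The component of the weight along the string toward the centre is −mg cos φ (φ measured from the bottom), so Newton's second law along the string gives T − mg cos φ = m v²/r.
cos 136° = -0.7193, so T = m(v²/r + g cos φ) = 1.26 × ((7.82)²/1.74 + 9.8 × -0.7193) = 1.26 × (35.15 + (-7.050)) = 1.26 × 28.10 = 35.40 N.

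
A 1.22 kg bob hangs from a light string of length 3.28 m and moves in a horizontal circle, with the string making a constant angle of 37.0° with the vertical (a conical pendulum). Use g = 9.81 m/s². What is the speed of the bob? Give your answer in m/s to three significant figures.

The radius of the circle is r = L sinθ = 3.28 × sin 37.0° = 1.974 m.
Horizontally T sinθ = mv²/r and vertically T cosθ = mg, so tanθ = v²/(rg).
v = √(r g tanθ) = √(1.974 × 9.81 × 0.7536) = √14.59 = 3.820 m/s.

3.82 m/s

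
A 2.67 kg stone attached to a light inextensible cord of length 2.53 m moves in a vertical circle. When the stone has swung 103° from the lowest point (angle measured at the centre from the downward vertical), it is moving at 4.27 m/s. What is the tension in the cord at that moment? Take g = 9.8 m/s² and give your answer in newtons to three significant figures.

13.4 N

Take the radial direction toward the centre of the circle as positive. The component of the weight along the string toward the centre is −mg cos φ (φ measured from the bottom), so Newton's second law along the string gives T − mg cos φ = m v²/r.
cos 103° = -0.2250, so T = m(v²/r + g cos φ) = 2.67 × ((4.27)²/2.53 + 9.8 × -0.2250) = 2.67 × (7.207 + (-2.205)) = 2.67 × 5.002 = 13.36 N.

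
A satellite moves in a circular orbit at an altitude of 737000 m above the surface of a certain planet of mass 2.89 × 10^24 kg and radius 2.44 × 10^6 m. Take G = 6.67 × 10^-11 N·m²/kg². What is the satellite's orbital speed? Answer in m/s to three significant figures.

Orbital radius r = R + h = 2.44 × 10^6 + 737000 = 3.177 × 10^6 m.
Gravity supplies the centripetal force: G M m / r² = m v² / r, so v = √(GM/r).
v = √(6.67 × 10^-11 × 2.89 × 10^24 / 3.177 × 10^6) = √(6.067 × 10^7) = 7789 m/s.

7790 m/s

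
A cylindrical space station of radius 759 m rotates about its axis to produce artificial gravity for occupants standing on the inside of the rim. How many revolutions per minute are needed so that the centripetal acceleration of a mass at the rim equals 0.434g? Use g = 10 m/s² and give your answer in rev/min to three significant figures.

Require ω²r = 0.434g, so ω = √(0.434 × 10.0/759) = 0.07562 rad/s.
In rev/min: ω × 60/(2π) = 0.07562 × 60/(2π) = 0.7221 rev/min.

0.722 rev/min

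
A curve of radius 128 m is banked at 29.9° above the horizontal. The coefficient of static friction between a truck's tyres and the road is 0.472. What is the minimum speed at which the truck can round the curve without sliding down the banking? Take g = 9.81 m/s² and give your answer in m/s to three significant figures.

10.1 m/s

At the minimum speed, friction acts up the slope at its limiting value f = μN. Radially (horizontal, toward centre): N sinθ − μN cosθ = mv²/r. Vertically: N cosθ + μN sinθ = mg.
Dividing: v² = r g (sinθ − μcosθ)/(cosθ + μsinθ).
sinθ − μcosθ = 0.4985 − 0.472×0.8669 = 0.08931; cosθ + μsinθ = 0.8669 + 0.472×0.4985 = 1.102.
v² = 128 × 9.81 × 0.08931/1.102 = 101.8 m²/s², so v = 10.09 m/s.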